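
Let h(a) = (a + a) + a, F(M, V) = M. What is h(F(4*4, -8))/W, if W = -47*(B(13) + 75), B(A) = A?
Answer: -6/517 ≈ -0.011605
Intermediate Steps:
h(a) = 3*a (h(a) = 2*a + a = 3*a)
W = -4136 (W = -47*(13 + 75) = -47*88 = -4136)
h(F(4*4, -8))/W = (3*(4*4))/(-4136) = (3*16)*(-1/4136) = 48*(-1/4136) = -6/517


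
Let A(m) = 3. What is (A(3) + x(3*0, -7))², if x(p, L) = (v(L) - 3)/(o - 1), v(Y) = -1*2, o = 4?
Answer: 16/9 ≈ 1.7778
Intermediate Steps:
v(Y) = -2
x(p, L) = -5/3 (x(p, L) = (-2 - 3)/(4 - 1) = -5/3)
(A(3) + x(3*0, -7))² = (3 - 5/3)² = (4/3)² = 16/9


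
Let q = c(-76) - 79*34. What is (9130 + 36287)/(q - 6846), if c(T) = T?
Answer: -45417/9608 ≈ -4.7270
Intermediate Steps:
q = -2762 (q = -76 - 79*34 = -76 - 2686 = -2762)
(9130 + 36287)/(q - 6846) = (9130 + 36287)/(-2762 - 6846) = 45417/(-9608) = 45417*(-1/9608) = -45417/9608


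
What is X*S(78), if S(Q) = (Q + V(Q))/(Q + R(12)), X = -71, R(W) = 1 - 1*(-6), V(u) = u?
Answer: -11076/85 ≈ -130.31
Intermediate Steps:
R(W) = 7 (R(W) = 1 + 6 = 7)
S(Q) = 2*Q/(7 + Q) (S(Q) = (Q + Q)/(Q + 7) = (2*Q)/(7 + Q) = 2*Q/(7 + Q))
X*S(78) = -142*78/(7 + 78) = -142*78/85 = -71*156/85 = -11076/85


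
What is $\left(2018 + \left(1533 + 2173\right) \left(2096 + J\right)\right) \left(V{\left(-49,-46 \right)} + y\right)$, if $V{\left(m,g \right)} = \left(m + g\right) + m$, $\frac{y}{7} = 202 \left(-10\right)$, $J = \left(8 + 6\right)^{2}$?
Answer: $-121359292280$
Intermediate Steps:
$J = 196$ ($J = 14^{2} = 196$)
$y = -14140$ ($y = 7 \cdot 202 \left(-10\right) = 7 \left(-2020\right) = -14140$)
$V{\left(m,g \right)} = g + 2 m$ ($V{\left(m,g \right)} = \left(g + m\right) + m = g + 2 m$)
$\left(2018 + \left(1533 + 2173\right) \left(2096 + J\right)\right) \left(V{\left(-49,-46 \right)} + y\right) = \left(2018 + \left(1533 + 2173\right) \left(2096 + 196\right)\right) \left(\left(-46 + 2 \left(-49\right)\right) - 14140\right) = \left(2018 + 3706 \cdot 2292\right) \left(\left(-46 - 98\right) - 14140\right) = \left(2018 + 8494152\right) \left(-144 - 14140\right) = 8496170 \left(-14284\right) = -121359292280$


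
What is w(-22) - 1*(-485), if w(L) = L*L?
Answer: 969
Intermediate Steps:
w(L) = L²
w(-22) - 1*(-485) = (-22)² - 1*(-485) = 484 + 485 = 969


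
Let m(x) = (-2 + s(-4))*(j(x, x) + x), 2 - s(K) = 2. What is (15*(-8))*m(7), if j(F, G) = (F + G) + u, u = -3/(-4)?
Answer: 5220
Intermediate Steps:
u = ¾ (u = -3*(-¼) = ¾ ≈ 0.75000)
j(F, G) = ¾ + F + G (j(F, G) = (F + G) + ¾ = ¾ + F + G)
s(K) = 0 (s(K) = 2 - 1*2 = 2 - 2 = 0)
m(x) = -3/2 - 6*x (m(x) = (-2 + 0)*((¾ + x + x) + x) = -2*((¾ + 2*x) + x) = -2*(¾ + 3*x) = -3/2 - 6*x)
(15*(-8))*m(7) = (15*(-8))*(-3/2 - 6*7) = -120*(-3/2 - 42) = -120*(-87/2) = 5220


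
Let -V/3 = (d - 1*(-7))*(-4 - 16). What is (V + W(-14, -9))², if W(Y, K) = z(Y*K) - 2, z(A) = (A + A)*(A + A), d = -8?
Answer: 4024887364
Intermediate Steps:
z(A) = 4*A² (z(A) = (2*A)*(2*A) = 4*A²)
W(Y, K) = -2 + 4*K²*Y² (W(Y, K) = 4*(Y*K)² - 2 = 4*(K*Y)² - 2 = 4*(K²*Y²) - 2 = 4*K²*Y² - 2 = -2 + 4*K²*Y²)
V = -60 (V = -3*(-8 - 1*(-7))*(-4 - 16) = -3*(-8 + 7)*(-20) = -(-3)*(-20) = -3*20 = -60)
(V + W(-14, -9))² = (-60 + (-2 + 4*(-9)²*(-14)²))² = (-60 + (-2 + 4*81*196))² = (-60 + (-2 + 63504))² = (-60 + 63502)² = 63442² = 4024887364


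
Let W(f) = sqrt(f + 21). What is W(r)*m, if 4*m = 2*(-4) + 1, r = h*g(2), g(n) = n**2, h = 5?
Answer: -7*sqrt(41)/4 ≈ -11.205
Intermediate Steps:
r = 20 (r = 5*2**2 = 5*4 = 20)
W(f) = sqrt(21 + f)
m = -7/4 (m = (2*(-4) + 1)/4 = (-8 + 1)/4 = (1/4)*(-7) = -7/4 ≈ -1.7500)
W(r)*m = sqrt(21 + 20)*(-7/4) = sqrt(41)*(-7/4) = -7*sqrt(41)/4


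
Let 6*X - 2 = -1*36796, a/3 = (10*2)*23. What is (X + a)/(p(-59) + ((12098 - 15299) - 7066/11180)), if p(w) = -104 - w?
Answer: 79696630/54446019 ≈ 1.4638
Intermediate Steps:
a = 1380 (a = 3*((10*2)*23) = 3*(20*23) = 3*460 = 1380)
X = -18397/3 (X = 1/3 + (-1*36796)/6 = 1/3 + (1/6)*(-36796) = 1/3 - 18398/3 = -18397/3 ≈ -6132.3)
(X + a)/(p(-59) + ((12098 - 15299) - 7066/11180)) = (-18397/3 + 1380)/((-104 - 1*(-59)) + ((12098 - 15299) - 7066/11180)) = -14257/(3*((-104 + 59) + (-3201 - 7066*1/11180))) = -14257/(3*(-45 + (-3201 - 3533/5590))) = -14257/(3*(-45 - 17897123/5590)) = -14257/(3*(-18148673/5590)) = -14257/3*(-5590/18148673) = 79696630/54446019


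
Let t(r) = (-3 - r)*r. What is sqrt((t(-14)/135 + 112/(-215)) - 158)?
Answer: 2*I*sqrt(149452305)/1935 ≈ 12.636*I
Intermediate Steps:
t(r) = r*(-3 - r)
sqrt((t(-14)/135 + 112/(-215)) - 158) = sqrt((-1*(-14)*(3 - 14)/135 + 112/(-215)) - 158) = sqrt((-1*(-14)*(-11)*(1/135) + 112*(-1/215)) - 158) = sqrt((-154*1/135 - 112/215) - 158) = sqrt((-154/135 - 112/215) - 158) = sqrt(-9646/5805 - 158) = sqrt(-926836/5805) = 2*I*sqrt(149452305)/1935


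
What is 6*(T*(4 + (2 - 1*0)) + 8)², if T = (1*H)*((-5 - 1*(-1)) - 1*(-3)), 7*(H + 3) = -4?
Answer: 254616/49 ≈ 5196.2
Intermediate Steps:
H = -25/7 (H = -3 + (⅐)*(-4) = -3 - 4/7 = -25/7 ≈ -3.5714)
T = 25/7 (T = (1*(-25/7))*((-5 - 1*(-1)) - 1*(-3)) = -25*((-5 + 1) + 3)/7 = -25*(-4 + 3)/7 = -25/7*(-1) = 25/7 ≈ 3.5714)
6*(T*(4 + (2 - 1*0)) + 8)² = 6*(25*(4 + (2 - 1*0))/7 + 8)² = 6*(25*(4 + (2 + 0))/7 + 8)² = 6*(25*(4 + 2)/7 + 8)² = 6*((25/7)*6 + 8)² = 6*(150/7 + 8)² = 6*(206/7)² = 6*(42436/49) = 254616/49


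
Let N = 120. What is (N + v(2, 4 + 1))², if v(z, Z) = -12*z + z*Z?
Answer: 11236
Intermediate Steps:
v(z, Z) = -12*z + Z*z
(N + v(2, 4 + 1))² = (120 + 2*(-12 + (4 + 1)))² = (120 + 2*(-12 + 5))² = (120 + 2*(-7))² = (120 - 14)² = 106² = 11236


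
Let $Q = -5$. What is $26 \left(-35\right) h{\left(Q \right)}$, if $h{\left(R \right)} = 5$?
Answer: $-4550$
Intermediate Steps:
$26 \left(-35\right) h{\left(Q \right)} = 26 \left(-35\right) 5 = \left(-910\right) 5 = -4550$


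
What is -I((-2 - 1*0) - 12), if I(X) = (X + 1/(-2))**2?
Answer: -841/4 ≈ -210.25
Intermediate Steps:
I(X) = (-1/2 + X)**2 (I(X) = (X + 1*(-1/2))**2 = (X - 1/2)**2 = (-1/2 + X)**2)
-I((-2 - 1*0) - 12) = -(-1 + 2*((-2 - 1*0) - 12))**2/4 = -(-1 + 2*((-2 + 0) - 12))**2/4 = -(-1 + 2*(-2 - 12))**2/4 = -(-1 + 2*(-14))**2/4 = -(-1 - 28)**2/4 = -(-29)**2/4 = -841/4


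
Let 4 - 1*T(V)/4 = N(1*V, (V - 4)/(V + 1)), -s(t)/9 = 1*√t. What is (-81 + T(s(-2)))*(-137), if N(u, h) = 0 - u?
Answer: 8905 + 4932*I*√2 ≈ 8905.0 + 6974.9*I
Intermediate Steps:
s(t) = -9*√t
N(u, h) = -u
T(V) = 16 + 4*V (T(V) = 16 - (-4)*1*V = 16 - (-4)*V = 16 + 4*V)
(-81 + T(s(-2)))*(-137) = (-81 + (16 + 4*(-9*I*√2)))*(-137) = (-81 + (16 - 36*I*√2))*(-137) = (-65 - 36*I*√2)*(-137) = 8905 + 4932*I*√2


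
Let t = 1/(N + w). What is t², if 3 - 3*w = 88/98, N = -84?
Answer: 21609/149940025 ≈ 0.00014412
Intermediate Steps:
w = 103/147 (w = 1 - 88/(3*98) = 1 - ⅓*44/49 = 1 - 44/147 = 103/147 ≈ 0.70068)
t = -147/12245 (t = 1/(-84 + 103/147) = 1/(-12245/147) = -147/12245 ≈ -0.012005)
t² = (-147/12245)² = 21609/149940025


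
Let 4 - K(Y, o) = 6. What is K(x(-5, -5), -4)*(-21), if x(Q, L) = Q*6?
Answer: 42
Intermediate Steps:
x(Q, L) = 6*Q
K(Y, o) = -2 (K(Y, o) = 4 - 1*6 = 4 - 6 = -2)
K(x(-5, -5), -4)*(-21) = -2*(-21) = 42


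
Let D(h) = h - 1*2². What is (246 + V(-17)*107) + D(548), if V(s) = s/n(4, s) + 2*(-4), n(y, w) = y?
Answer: -2083/4 ≈ -520.75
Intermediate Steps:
V(s) = -8 + s/4 (V(s) = s/4 + 2*(-4) = s*(¼) - 8 = s/4 - 8 = -8 + s/4)
D(h) = -4 + h (D(h) = h - 1*4 = h - 4 = -4 + h)
(246 + V(-17)*107) + D(548) = (246 + (-8 + (¼)*(-17))*107) + (-4 + 548) = (246 + (-8 - 17/4)*107) + 544 = (246 - 49/4*107) + 544 = (246 - 5243/4) + 544 = -4259/4 + 544 = -2083/4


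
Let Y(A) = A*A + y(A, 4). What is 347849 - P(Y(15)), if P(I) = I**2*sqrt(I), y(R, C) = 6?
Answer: 347849 - 53361*sqrt(231) ≈ -4.6317e+5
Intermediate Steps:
Y(A) = 6 + A**2 (Y(A) = A*A + 6 = A**2 + 6 = 6 + A**2)
P(I) = I**(5/2)
347849 - P(Y(15)) = 347849 - (6 + 15**2)**(5/2) = 347849 - (6 + 225)**(5/2) = 347849 - 231**(5/2) = 347849 - 53361*sqrt(231)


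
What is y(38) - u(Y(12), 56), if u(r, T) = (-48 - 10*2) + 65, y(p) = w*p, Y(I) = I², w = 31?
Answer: 1181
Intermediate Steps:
y(p) = 31*p
u(r, T) = -3 (u(r, T) = (-48 - 20) + 65 = -68 + 65 = -3)
y(38) - u(Y(12), 56) = 31*38 - 1*(-3) = 1178 + 3 = 1181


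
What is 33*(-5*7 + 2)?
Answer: -1089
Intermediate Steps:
33*(-5*7 + 2) = 33*(-35 + 2) = 33*(-33) = -1089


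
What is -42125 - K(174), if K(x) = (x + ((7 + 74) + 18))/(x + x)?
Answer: -4886591/116 ≈ -42126.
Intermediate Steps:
K(x) = (99 + x)/(2*x) (K(x) = (x + (81 + 18))/((2*x)) = (x + 99)*(1/(2*x)) = (99 + x)*(1/(2*x)) = (99 + x)/(2*x))
-42125 - K(174) = -42125 - (99 + 174)/(2*174) = -42125 - 273/(2*174) = -42125 - 1*91/116 = -42125 - 91/116 = -4886591/116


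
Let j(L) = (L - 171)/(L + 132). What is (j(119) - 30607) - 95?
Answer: -7706254/251 ≈ -30702.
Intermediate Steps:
j(L) = (-171 + L)/(132 + L)
(j(119) - 30607) - 95 = ((-171 + 119)/(132 + 119) - 30607) - 95 = (-52/251 - 30607) - 95 = -7682409/251 - 95 = -7706254/251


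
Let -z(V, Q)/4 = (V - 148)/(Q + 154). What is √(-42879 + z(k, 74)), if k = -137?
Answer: I*√42874 ≈ 207.06*I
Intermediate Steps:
z(V, Q) = -4*(-148 + V)/(154 + Q) (z(V, Q) = -4*(V - 148)/(Q + 154) = -4*(-148 + V)/(154 + Q))
√(-42879 + z(k, 74)) = √(-42879 + 4*(148 - 1*(-137))/(154 + 74)) = √(-42879 + 4*(148 + 137)/228) = √(-42879 + 4*(1/228)*285) = √(-42879 + 5) = √(-42874) = I*√42874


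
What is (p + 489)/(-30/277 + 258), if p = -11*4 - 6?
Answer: 121603/71436 ≈ 1.7023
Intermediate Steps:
p = -50 (p = -44 - 6 = -50)
(p + 489)/(-30/277 + 258) = (-50 + 489)/(-30/277 + 258) = 439/(-30*1/277 + 258) = 439/(-30/277 + 258) = 439/(71436/277) = 439*(277/71436) = 121603/71436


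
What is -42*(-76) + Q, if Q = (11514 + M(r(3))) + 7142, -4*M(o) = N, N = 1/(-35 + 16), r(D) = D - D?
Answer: 1660449/76 ≈ 21848.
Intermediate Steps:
r(D) = 0
N = -1/19 (N = 1/(-19) = -1/19 ≈ -0.052632)
M(o) = 1/76 (M(o) = -¼*(-1/19) = 1/76)
Q = 1417857/76 (Q = (11514 + 1/76) + 7142 = 875065/76 + 7142 = 1417857/76 ≈ 18656.)
-42*(-76) + Q = -42*(-76) + 1417857/76 = 3192 + 1417857/76 = 1660449/76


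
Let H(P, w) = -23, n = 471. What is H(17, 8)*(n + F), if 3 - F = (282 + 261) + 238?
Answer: 7061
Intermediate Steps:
F = -778 (F = 3 - ((282 + 261) + 238) = 3 - (543 + 238) = 3 - 1*781 = 3 - 781 = -778)
H(17, 8)*(n + F) = -23*(471 - 778) = -23*(-307) = 7061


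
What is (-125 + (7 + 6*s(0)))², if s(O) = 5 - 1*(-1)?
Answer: 6724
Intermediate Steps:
s(O) = 6 (s(O) = 5 + 1 = 6)
(-125 + (7 + 6*s(0)))² = (-125 + (7 + 6*6))² = (-125 + (7 + 36))² = (-125 + 43)² = (-82)² = 6724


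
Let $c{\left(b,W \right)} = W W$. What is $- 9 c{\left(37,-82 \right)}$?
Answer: $-60516$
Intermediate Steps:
$c{\left(b,W \right)} = W^{2}$
$- 9 c{\left(37,-82 \right)} = - 9 \left(-82\right)^{2} = \left(-9\right) 6724 = -60516$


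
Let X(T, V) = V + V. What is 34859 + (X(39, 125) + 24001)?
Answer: 59110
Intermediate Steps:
X(T, V) = 2*V
34859 + (X(39, 125) + 24001) = 34859 + (2*125 + 24001) = 34859 + (250 + 24001) = 34859 + 24251 = 59110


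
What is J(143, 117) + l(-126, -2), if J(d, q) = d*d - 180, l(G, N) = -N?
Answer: 20271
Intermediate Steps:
J(d, q) = -180 + d**2 (J(d, q) = d**2 - 180 = -180 + d**2)
J(143, 117) + l(-126, -2) = (-180 + 143**2) - 1*(-2) = (-180 + 20449) + 2 = 20269 + 2 = 20271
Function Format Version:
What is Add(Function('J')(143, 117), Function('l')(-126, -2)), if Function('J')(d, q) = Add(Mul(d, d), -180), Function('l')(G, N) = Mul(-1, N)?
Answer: 20271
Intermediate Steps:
Function('J')(d, q) = Add(-180, Pow(d, 2)) (Function('J')(d, q) = Add(Pow(d, 2), -180) = Add(-180, Pow(d, 2)))
Add(Function('J')(143, 117), Function('l')(-126, -2)) = Add(Add(-180, Pow(143, 2)), Mul(-1, -2)) = Add(Add(-180, 20449), 2) = Add(20269, 2) = 20271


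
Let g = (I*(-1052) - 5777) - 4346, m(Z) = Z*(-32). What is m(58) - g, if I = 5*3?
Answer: 24047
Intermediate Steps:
m(Z) = -32*Z
I = 15
g = -25903 (g = (15*(-1052) - 5777) - 4346 = (-15780 - 5777) - 4346 = -21557 - 4346 = -25903)
m(58) - g = -32*58 - 1*(-25903) = -1856 + 25903 = 24047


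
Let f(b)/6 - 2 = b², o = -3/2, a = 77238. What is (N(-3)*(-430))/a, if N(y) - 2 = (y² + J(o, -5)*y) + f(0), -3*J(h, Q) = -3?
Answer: -4300/38619 ≈ -0.11134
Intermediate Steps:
o = -3/2 (o = -3*½ = -3/2 ≈ -1.5000)
J(h, Q) = 1 (J(h, Q) = -⅓*(-3) = 1)
f(b) = 12 + 6*b²
N(y) = 14 + y + y² (N(y) = 2 + ((y² + 1*y) + (12 + 6*0²)) = 2 + ((y² + y) + (12 + 6*0)) = 2 + ((y + y²) + (12 + 0)) = 2 + ((y + y²) + 12) = 2 + (12 + y + y²) = 14 + y + y²)
(N(-3)*(-430))/a = ((14 - 3 + (-3)²)*(-430))/77238 = ((14 - 3 + 9)*(-430))*(1/77238) = (20*(-430))*(1/77238) = -8600*1/77238 = -4300/38619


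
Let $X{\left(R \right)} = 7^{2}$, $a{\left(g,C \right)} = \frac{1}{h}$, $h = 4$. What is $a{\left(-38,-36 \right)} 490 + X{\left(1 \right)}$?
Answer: $\frac{343}{2} \approx 171.5$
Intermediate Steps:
$a{\left(g,C \right)} = \frac{1}{4}$
$X{\left(R \right)} = 49$
$a{\left(-38,-36 \right)} 490 + X{\left(1 \right)} = \frac{1}{4} \cdot 490 + 49 = \frac{245}{2} + 49 = \frac{343}{2}$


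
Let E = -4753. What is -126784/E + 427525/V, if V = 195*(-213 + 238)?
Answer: 15143419/132405 ≈ 114.37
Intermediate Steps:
V = 4875 (V = 195*25 = 4875)
-126784/E + 427525/V = -126784/(-4753) + 427525/4875 = -126784*(-1/4753) + 427525*(1/4875) = 18112/679 + 17101/195 = 15143419/132405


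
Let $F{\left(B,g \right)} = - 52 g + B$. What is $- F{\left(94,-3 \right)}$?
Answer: $-250$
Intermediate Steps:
$F{\left(B,g \right)} = B - 52 g$
$- F{\left(94,-3 \right)} = - (94 - -156) = - (94 + 156) = \left(-1\right) 250 = -250$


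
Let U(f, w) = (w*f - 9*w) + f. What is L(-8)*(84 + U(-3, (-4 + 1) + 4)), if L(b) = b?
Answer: -552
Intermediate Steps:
U(f, w) = f - 9*w + f*w (U(f, w) = (f*w - 9*w) + f = (-9*w + f*w) + f = f - 9*w + f*w)
L(-8)*(84 + U(-3, (-4 + 1) + 4)) = -8*(84 + (-3 - 9*((-4 + 1) + 4) - 3*((-4 + 1) + 4))) = -8*(84 + (-3 - 9*(-3 + 4) - 3*(-3 + 4))) = -8*(84 + (-3 - 9*1 - 3*1)) = -8*(84 + (-3 - 9 - 3)) = -8*(84 - 15) = -8*69 = -552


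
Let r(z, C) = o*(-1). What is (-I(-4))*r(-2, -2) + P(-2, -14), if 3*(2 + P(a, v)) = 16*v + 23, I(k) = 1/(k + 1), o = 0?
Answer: -69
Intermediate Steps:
I(k) = 1/(1 + k)
r(z, C) = 0 (r(z, C) = 0*(-1) = 0)
P(a, v) = 17/3 + 16*v/3 (P(a, v) = -2 + (16*v + 23)/3 = -2 + (23 + 16*v)/3 = -2 + (23/3 + 16*v/3) = 17/3 + 16*v/3)
(-I(-4))*r(-2, -2) + P(-2, -14) = -1/(1 - 4)*0 + (17/3 + (16/3)*(-14)) = -1/(-3)*0 + (17/3 - 224/3) = -1*(-⅓)*0 - 69 = (⅓)*0 - 69 = 0 - 69 = -69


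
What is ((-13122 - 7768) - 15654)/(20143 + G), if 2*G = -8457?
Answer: -73088/31829 ≈ -2.2963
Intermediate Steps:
G = -8457/2 (G = (1/2)*(-8457) = -8457/2 ≈ -4228.5)
((-13122 - 7768) - 15654)/(20143 + G) = ((-13122 - 7768) - 15654)/(20143 - 8457/2) = (-20890 - 15654)/(31829/2) = -36544*2/31829 = -73088/31829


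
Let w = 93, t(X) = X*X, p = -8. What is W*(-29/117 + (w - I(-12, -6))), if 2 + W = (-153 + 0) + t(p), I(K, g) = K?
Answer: -85792/9 ≈ -9532.4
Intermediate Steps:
t(X) = X**2
W = -91 (W = -2 + ((-153 + 0) + (-8)**2) = -2 + (-153 + 64) = -2 - 89 = -91)
W*(-29/117 + (w - I(-12, -6))) = -91*(-29/117 + (93 - 1*(-12))) = -91*(-29*1/117 + (93 + 12)) = -91*(-29/117 + 105) = -91*12256/117 = -85792/9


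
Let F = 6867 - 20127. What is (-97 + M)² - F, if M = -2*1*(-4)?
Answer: 21181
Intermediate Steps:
M = 8 (M = -2*(-4) = 8)
F = -13260
(-97 + M)² - F = (-97 + 8)² - 1*(-13260) = (-89)² + 13260 = 7921 + 13260 = 21181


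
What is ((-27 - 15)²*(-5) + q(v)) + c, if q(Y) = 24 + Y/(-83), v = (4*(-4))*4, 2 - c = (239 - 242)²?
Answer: -730585/83 ≈ -8802.2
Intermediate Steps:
c = -7 (c = 2 - (239 - 242)² = 2 - 1*(-3)² = 2 - 1*9 = 2 - 9 = -7)
v = -64 (v = -16*4 = -64)
q(Y) = 24 - Y/83 (q(Y) = 24 + Y*(-1/83) = 24 - Y/83)
((-27 - 15)²*(-5) + q(v)) + c = ((-27 - 15)²*(-5) + (24 - 1/83*(-64))) - 7 = ((-42)²*(-5) + (24 + 64/83)) - 7 = (1764*(-5) + 2056/83) - 7 = (-8820 + 2056/83) - 7 = -730004/83 - 7 = -730585/83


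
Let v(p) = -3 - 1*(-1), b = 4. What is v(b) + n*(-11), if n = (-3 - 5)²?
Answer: -706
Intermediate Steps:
v(p) = -2 (v(p) = -3 + 1 = -2)
n = 64 (n = (-8)² = 64)
v(b) + n*(-11) = -2 + 64*(-11) = -2 - 704 = -706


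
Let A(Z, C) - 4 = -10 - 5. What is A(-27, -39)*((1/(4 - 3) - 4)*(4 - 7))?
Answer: -99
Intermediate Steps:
A(Z, C) = -11 (A(Z, C) = 4 + (-10 - 5) = 4 - 15 = -11)
A(-27, -39)*((1/(4 - 3) - 4)*(4 - 7)) = -11*(1/(4 - 3) - 4)*(4 - 7) = -11*(1/1 - 4)*(-3) = -11*(1 - 4)*(-3) = -(-33)*(-3) = -11*9 = -99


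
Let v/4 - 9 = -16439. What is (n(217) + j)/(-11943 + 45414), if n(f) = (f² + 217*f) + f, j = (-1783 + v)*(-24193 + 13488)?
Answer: 240904670/11157 ≈ 21592.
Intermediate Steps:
v = -65720 (v = 36 + 4*(-16439) = 36 - 65756 = -65720)
j = 722619615 (j = (-1783 - 65720)*(-24193 + 13488) = -67503*(-10705) = 722619615)
n(f) = f² + 218*f
(n(217) + j)/(-11943 + 45414) = (217*(218 + 217) + 722619615)/(-11943 + 45414) = (217*435 + 722619615)/33471 = (94395 + 722619615)*(1/33471) = 722714010*(1/33471) = 240904670/11157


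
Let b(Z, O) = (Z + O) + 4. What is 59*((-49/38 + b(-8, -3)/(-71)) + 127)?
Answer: 20026547/2698 ≈ 7422.7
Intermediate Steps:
b(Z, O) = 4 + O + Z (b(Z, O) = (O + Z) + 4 = 4 + O + Z)
59*((-49/38 + b(-8, -3)/(-71)) + 127) = 59*((-49/38 + (4 - 3 - 8)/(-71)) + 127) = 59*((-49*1/38 - 7*(-1/71)) + 127) = 59*((-49/38 + 7/71) + 127) = 59*(-3213/2698 + 127) = 59*(339433/2698) = 20026547/2698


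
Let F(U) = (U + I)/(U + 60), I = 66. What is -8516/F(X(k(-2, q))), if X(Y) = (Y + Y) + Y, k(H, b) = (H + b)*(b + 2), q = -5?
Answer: -349156/43 ≈ -8119.9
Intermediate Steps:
k(H, b) = (2 + b)*(H + b) (k(H, b) = (H + b)*(2 + b) = (2 + b)*(H + b))
X(Y) = 3*Y (X(Y) = 2*Y + Y = 3*Y)
F(U) = (66 + U)/(60 + U) (F(U) = (U + 66)/(U + 60) = (66 + U)/(60 + U))
-8516/F(X(k(-2, q))) = -8516*(60 + 3*((-5)² + 2*(-2) + 2*(-5) - 2*(-5)))/(66 + 3*((-5)² + 2*(-2) + 2*(-5) - 2*(-5))) = -8516*(60 + 3*(25 - 4 - 10 + 10))/(66 + 3*(25 - 4 - 10 + 10)) = -8516*(60 + 3*21)/(66 + 3*21) = -8516*(60 + 63)/(66 + 63) = -8516/(129/123) = -8516/((1/123)*129) = -8516/43/41 = -8516*41/43 = -349156/43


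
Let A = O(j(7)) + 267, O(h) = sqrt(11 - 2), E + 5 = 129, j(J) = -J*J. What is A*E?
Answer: 33480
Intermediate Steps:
j(J) = -J**2
E = 124 (E = -5 + 129 = 124)
O(h) = 3 (O(h) = sqrt(9) = 3)
A = 270 (A = 3 + 267 = 270)
A*E = 270*124 = 33480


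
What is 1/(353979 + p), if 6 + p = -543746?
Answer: -1/189773 ≈ -5.2695e-6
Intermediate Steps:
p = -543752 (p = -6 - 543746 = -543752)
1/(353979 + p) = 1/(353979 - 543752) = 1/(-189773) = -1/189773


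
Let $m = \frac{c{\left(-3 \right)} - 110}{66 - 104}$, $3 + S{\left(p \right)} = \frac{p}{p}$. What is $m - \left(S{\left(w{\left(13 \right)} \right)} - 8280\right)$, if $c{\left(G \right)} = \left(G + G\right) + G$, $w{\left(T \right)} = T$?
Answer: $\frac{314835}{38} \approx 8285.1$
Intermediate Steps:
$c{\left(G \right)} = 3 G$ ($c{\left(G \right)} = 2 G + G = 3 G$)
$S{\left(p \right)} = -2$ ($S{\left(p \right)} = -3 + \frac{p}{p} = -3 + 1 = -2$)
$m = \frac{119}{38}$ ($m = \frac{3 \left(-3\right) - 110}{66 - 104} = \frac{-9 - 110}{-38} = \left(- \frac{1}{38}\right) \left(-119\right) = \frac{119}{38} \approx 3.1316$)
$m - \left(S{\left(w{\left(13 \right)} \right)} - 8280\right) = \frac{119}{38} - \left(-2 - 8280\right) = \frac{119}{38} - -8282 = \frac{119}{38} + 8282 = \frac{314835}{38}$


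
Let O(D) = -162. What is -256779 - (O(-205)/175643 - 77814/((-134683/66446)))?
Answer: -6982546068306297/23656126169 ≈ -2.9517e+5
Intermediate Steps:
-256779 - (O(-205)/175643 - 77814/((-134683/66446))) = -256779 - (-162/175643 - 77814/((-134683/66446))) = -256779 - (-162*1/175643 - 77814/((-134683*1/66446))) = -256779 - (-162/175643 - 77814/(-134683/66446)) = -256779 - (-162/175643 - 77814*(-66446/134683)) = -256779 - (-162/175643 + 5170429044/134683) = -256779 - 1*908149646756646/23656126169 = -256779 - 908149646756646/23656126169 = -6982546068306297/23656126169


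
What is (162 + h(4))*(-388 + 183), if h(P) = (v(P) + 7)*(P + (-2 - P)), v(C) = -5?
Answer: -32390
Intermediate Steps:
h(P) = -4 (h(P) = (-5 + 7)*(P + (-2 - P)) = 2*(-2) = -4)
(162 + h(4))*(-388 + 183) = (162 - 4)*(-388 + 183) = 158*(-205) = -32390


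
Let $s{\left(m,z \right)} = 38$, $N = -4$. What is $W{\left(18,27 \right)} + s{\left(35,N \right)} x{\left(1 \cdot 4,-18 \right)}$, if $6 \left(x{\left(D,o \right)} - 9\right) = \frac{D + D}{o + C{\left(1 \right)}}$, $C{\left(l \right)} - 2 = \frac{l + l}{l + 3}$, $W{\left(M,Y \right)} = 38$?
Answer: $\frac{35036}{93} \approx 376.73$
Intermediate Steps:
$C{\left(l \right)} = 2 + \frac{2 l}{3 + l}$ ($C{\left(l \right)} = 2 + \frac{l + l}{l + 3} = 2 + \frac{2 l}{3 + l}$)
$x{\left(D,o \right)} = 9 + \frac{D}{3 \left(\frac{5}{2} + o\right)}$ ($x{\left(D,o \right)} = 9 + \frac{\left(D + D\right) \frac{1}{o + \frac{2 \left(3 + 2 \cdot 1\right)}{3 + 1}}}{6} = 9 + \frac{2 D \frac{1}{o + \frac{2 \left(3 + 2\right)}{4}}}{6} = 9 + \frac{2 D \frac{1}{o + 2 \cdot \frac{1}{4} \cdot 5}}{6} = 9 + \frac{2 D \frac{1}{o + \frac{5}{2}}}{6} = 9 + \frac{2 D \frac{1}{\frac{5}{2} + o}}{6} = 9 + \frac{D}{3 \left(\frac{5}{2} + o\right)}$)
$W{\left(18,27 \right)} + s{\left(35,N \right)} x{\left(1 \cdot 4,-18 \right)} = 38 + 38 \frac{135 + 2 \cdot 1 \cdot 4 + 54 \left(-18\right)}{3 \left(5 + 2 \left(-18\right)\right)} = 38 + 38 \frac{135 + 2 \cdot 4 - 972}{3 \left(5 - 36\right)} = 38 + 38 \frac{135 + 8 - 972}{3 \left(-31\right)} = 38 + 38 \cdot \frac{1}{3} \left(- \frac{1}{31}\right) \left(-829\right) = 38 + 38 \cdot \frac{829}{93} = 38 + \frac{31502}{93} = \frac{35036}{93}$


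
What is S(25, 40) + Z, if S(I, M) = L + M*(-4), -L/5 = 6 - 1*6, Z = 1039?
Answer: 879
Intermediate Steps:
L = 0 (L = -5*(6 - 1*6) = -5*(6 - 6) = -5*0 = 0)
S(I, M) = -4*M (S(I, M) = 0 + M*(-4) = 0 - 4*M = -4*M)
S(25, 40) + Z = -4*40 + 1039 = -160 + 1039 = 879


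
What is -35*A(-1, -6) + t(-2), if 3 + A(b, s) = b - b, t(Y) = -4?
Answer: 101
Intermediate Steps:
A(b, s) = -3 (A(b, s) = -3 + (b - b) = -3 + 0 = -3)
-35*A(-1, -6) + t(-2) = -35*(-3) - 4 = 105 - 4 = 101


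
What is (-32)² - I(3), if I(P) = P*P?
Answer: 1015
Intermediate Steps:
I(P) = P²
(-32)² - I(3) = (-32)² - 1*3² = 1024 - 1*9 = 1024 - 9 = 1015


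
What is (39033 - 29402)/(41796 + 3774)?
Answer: 9631/45570 ≈ 0.21135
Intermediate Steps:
(39033 - 29402)/(41796 + 3774) = 9631/45570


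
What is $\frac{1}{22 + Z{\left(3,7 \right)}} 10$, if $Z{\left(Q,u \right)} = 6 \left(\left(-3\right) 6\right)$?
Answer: $- \frac{5}{43} \approx -0.11628$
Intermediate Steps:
$Z{\left(Q,u \right)} = -108$ ($Z{\left(Q,u \right)} = 6 \left(-18\right) = -108$)
$\frac{1}{22 + Z{\left(3,7 \right)}} 10 = \frac{1}{22 - 108} \cdot 10 = \frac{1}{-86} \cdot 10 = \left(- \frac{1}{86}\right) 10 = - \frac{5}{43}$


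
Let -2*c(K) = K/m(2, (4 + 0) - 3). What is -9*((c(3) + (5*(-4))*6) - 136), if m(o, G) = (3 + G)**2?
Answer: 73755/32 ≈ 2304.8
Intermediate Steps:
c(K) = -K/32 (c(K) = -K/(2*((3 + ((4 + 0) - 3))**2)) = -K/(2*((3 + (4 - 3))**2)) = -K/(2*((3 + 1)**2)) = -K/(2*(4**2)) = -K/(2*16) = -K/32)
-9*((c(3) + (5*(-4))*6) - 136) = -9*((-1/32*3 + (5*(-4))*6) - 136) = -9*((-3/32 - 20*6) - 136) = -9*((-3/32 - 120) - 136) = -9*(-3843/32 - 136) = -9*(-8195/32) = 73755/32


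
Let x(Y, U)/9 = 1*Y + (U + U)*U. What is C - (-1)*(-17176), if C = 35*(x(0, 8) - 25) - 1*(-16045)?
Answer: 38314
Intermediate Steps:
x(Y, U) = 9*Y + 18*U² (x(Y, U) = 9*(1*Y + (U + U)*U) = 9*(Y + (2*U)*U) = 9*(Y + 2*U²) = 9*Y + 18*U²)
C = 55490 (C = 35*((9*0 + 18*8²) - 25) - 1*(-16045) = 35*((0 + 18*64) - 25) + 16045 = 35*((0 + 1152) - 25) + 16045 = 35*(1152 - 25) + 16045 = 35*1127 + 16045 = 39445 + 16045 = 55490)
C - (-1)*(-17176) = 55490 - (-1)*(-17176) = 55490 - 1*17176 = 55490 - 17176 = 38314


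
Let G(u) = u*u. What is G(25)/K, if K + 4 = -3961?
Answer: -125/793 ≈ -0.15763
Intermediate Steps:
K = -3965 (K = -4 - 3961 = -3965)
G(u) = u²
G(25)/K = 25²/(-3965) = 625*(-1/3965) = -125/793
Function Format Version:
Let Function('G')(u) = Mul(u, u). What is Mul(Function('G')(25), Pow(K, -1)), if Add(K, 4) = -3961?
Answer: Rational(-125, 793) ≈ -0.15763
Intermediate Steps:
K = -3965 (K = Add(-4, -3961) = -3965)
Function('G')(u) = Pow(u, 2)
Mul(Function('G')(25), Pow(K, -1)) = Mul(Pow(25, 2), Pow(-3965, -1)) = Mul(625, Rational(-1, 3965)) = Rational(-125, 793)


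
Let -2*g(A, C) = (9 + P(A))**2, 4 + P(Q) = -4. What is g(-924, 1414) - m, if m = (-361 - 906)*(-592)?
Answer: -1500129/2 ≈ -7.5006e+5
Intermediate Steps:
P(Q) = -8 (P(Q) = -4 - 4 = -8)
g(A, C) = -1/2 (g(A, C) = -(9 - 8)**2/2 = -1/2*1**2 = -1/2*1 = -1/2)
m = 750064 (m = -1267*(-592) = 750064)
g(-924, 1414) - m = -1/2 - 1*750064 = -1/2 - 750064 = -1500129/2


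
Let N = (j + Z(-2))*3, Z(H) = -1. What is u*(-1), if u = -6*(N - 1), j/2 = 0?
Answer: -24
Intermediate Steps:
j = 0 (j = 2*0 = 0)
N = -3 (N = (0 - 1)*3 = -1*3 = -3)
u = 24 (u = -6*(-3 - 1) = -6*(-4) = 24)
u*(-1) = 24*(-1) = -24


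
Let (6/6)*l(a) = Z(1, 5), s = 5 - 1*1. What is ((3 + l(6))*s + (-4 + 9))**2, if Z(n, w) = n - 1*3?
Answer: 81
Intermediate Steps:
Z(n, w) = -3 + n (Z(n, w) = n - 3 = -3 + n)
s = 4 (s = 5 - 1 = 4)
l(a) = -2 (l(a) = -3 + 1 = -2)
((3 + l(6))*s + (-4 + 9))**2 = ((3 - 2)*4 + (-4 + 9))**2 = (1*4 + 5)**2 = (4 + 5)**2 = 9**2 = 81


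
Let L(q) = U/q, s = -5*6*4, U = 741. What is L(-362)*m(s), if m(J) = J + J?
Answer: 88920/181 ≈ 491.27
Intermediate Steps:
s = -120 (s = -30*4 = -120)
m(J) = 2*J
L(q) = 741/q
L(-362)*m(s) = (741/(-362))*(2*(-120)) = (741*(-1/362))*(-240) = -741/362*(-240) = 88920/181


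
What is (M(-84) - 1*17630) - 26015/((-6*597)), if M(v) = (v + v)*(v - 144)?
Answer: 74080283/3582 ≈ 20681.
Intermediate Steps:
M(v) = 2*v*(-144 + v) (M(v) = (2*v)*(-144 + v) = 2*v*(-144 + v))
(M(-84) - 1*17630) - 26015/((-6*597)) = (2*(-84)*(-144 - 84) - 1*17630) - 26015/((-6*597)) = (2*(-84)*(-228) - 17630) - 26015/(-3582) = (38304 - 17630) - 26015*(-1/3582) = 20674 + 26015/3582 = 74080283/3582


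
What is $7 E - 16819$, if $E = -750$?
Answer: $-22069$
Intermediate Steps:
$7 E - 16819 = 7 \left(-750\right) - 16819 = -5250 - 16819 = -22069$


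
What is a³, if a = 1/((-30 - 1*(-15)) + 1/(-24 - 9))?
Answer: -35937/122023936 ≈ -0.00029451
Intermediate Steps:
a = -33/496 (a = 1/((-30 + 15) + 1/(-33)) = 1/(-15 - 1/33) = 1/(-496/33) = -33/496 ≈ -0.066532)
a³ = (-33/496)³ = -35937/122023936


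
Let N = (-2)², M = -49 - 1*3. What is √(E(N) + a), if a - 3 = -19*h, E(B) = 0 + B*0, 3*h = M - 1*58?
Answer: √6297/3 ≈ 26.451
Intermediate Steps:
M = -52 (M = -49 - 3 = -52)
h = -110/3 (h = (-52 - 1*58)/3 = (-52 - 58)/3 = (⅓)*(-110) = -110/3 ≈ -36.667)
N = 4
E(B) = 0 (E(B) = 0 + 0 = 0)
a = 2099/3 (a = 3 - 19*(-110/3) = 3 + 2090/3 = 2099/3 ≈ 699.67)
√(E(N) + a) = √(0 + 2099/3) = √(2099/3) = √6297/3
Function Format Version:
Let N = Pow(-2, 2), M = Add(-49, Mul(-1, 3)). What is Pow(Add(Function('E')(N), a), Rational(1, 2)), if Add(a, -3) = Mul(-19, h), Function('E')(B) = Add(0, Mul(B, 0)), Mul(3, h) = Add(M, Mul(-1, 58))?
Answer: Mul(Rational(1, 3), Pow(6297, Rational(1, 2))) ≈ 26.451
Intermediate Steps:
M = -52 (M = Add(-49, -3) = -52)
h = Rational(-110, 3) (h = Mul(Rational(1, 3), Add(-52, Mul(-1, 58))) = Mul(Rational(1, 3), Add(-52, -58)) = Mul(Rational(1, 3), -110) = Rational(-110, 3) ≈ -36.667)
N = 4
Function('E')(B) = 0 (Function('E')(B) = Add(0, 0) = 0)
a = Rational(2099, 3) (a = Add(3, Mul(-19, Rational(-110, 3))) = Add(3, Rational(2090, 3)) = Rational(2099, 3) ≈ 699.67)
Pow(Add(Function('E')(N), a), Rational(1, 2)) = Pow(Add(0, Rational(2099, 3)), Rational(1, 2)) = Pow(Rational(2099, 3), Rational(1, 2)) = Mul(Rational(1, 3), Pow(6297, Rational(1, 2)))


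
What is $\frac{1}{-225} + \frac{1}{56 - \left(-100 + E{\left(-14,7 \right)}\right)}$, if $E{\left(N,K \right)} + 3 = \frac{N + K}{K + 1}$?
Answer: $\frac{521}{287775} \approx 0.0018104$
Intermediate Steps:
$E{\left(N,K \right)} = -3 + \frac{K + N}{1 + K}$ ($E{\left(N,K \right)} = -3 + \frac{N + K}{K + 1} = -3 + \frac{K + N}{1 + K}$)
$\frac{1}{-225} + \frac{1}{56 - \left(-100 + E{\left(-14,7 \right)}\right)} = \frac{1}{-225} + \frac{1}{56 + \left(100 - \frac{-3 - 14 - 14}{1 + 7}\right)} = - \frac{1}{225} + \frac{1}{56 + \left(100 - \frac{-3 - 14 - 14}{8}\right)} = - \frac{1}{225} + \frac{1}{56 + \left(100 - \frac{1}{8} \left(-31\right)\right)} = - \frac{1}{225} + \frac{1}{56 + \left(100 - - \frac{31}{8}\right)} = - \frac{1}{225} + \frac{1}{56 + \left(100 + \frac{31}{8}\right)} = - \frac{1}{225} + \frac{1}{56 + \frac{831}{8}} = - \frac{1}{225} + \frac{1}{\frac{1279}{8}} = - \frac{1}{225} + \frac{8}{1279} = \frac{521}{287775}$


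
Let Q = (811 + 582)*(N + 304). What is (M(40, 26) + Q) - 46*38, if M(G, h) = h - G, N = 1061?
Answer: 1899683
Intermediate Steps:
Q = 1901445 (Q = (811 + 582)*(1061 + 304) = 1393*1365 = 1901445)
(M(40, 26) + Q) - 46*38 = ((26 - 1*40) + 1901445) - 46*38 = ((26 - 40) + 1901445) - 1748 = (-14 + 1901445) - 1748 = 1901431 - 1748 = 1899683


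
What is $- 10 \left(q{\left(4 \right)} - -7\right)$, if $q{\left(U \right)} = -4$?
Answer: $-30$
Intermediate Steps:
$- 10 \left(q{\left(4 \right)} - -7\right) = - 10 \left(-4 - -7\right) = - 10 \left(-4 + \left(-1 + 8\right)\right) = - 10 \left(-4 + 7\right) = \left(-10\right) 3 = -30$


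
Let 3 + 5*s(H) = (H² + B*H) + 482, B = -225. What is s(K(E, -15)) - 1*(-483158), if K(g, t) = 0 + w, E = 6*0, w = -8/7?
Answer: 23681969/49 ≈ 4.8331e+5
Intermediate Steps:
w = -8/7 (w = -8*⅐ = -8/7 ≈ -1.1429)
E = 0
K(g, t) = -8/7 (K(g, t) = 0 - 8/7 = -8/7)
s(H) = 479/5 - 45*H + H²/5 (s(H) = -⅗ + ((H² - 225*H) + 482)/5 = -⅗ + (482 + H² - 225*H)/5 = -⅗ + (482/5 - 45*H + H²/5) = 479/5 - 45*H + H²/5)
s(K(E, -15)) - 1*(-483158) = (479/5 - 45*(-8/7) + (-8/7)²/5) - 1*(-483158) = (479/5 + 360/7 + (⅕)*(64/49)) + 483158 = (479/5 + 360/7 + 64/245) + 483158 = 7227/49 + 483158 = 23681969/49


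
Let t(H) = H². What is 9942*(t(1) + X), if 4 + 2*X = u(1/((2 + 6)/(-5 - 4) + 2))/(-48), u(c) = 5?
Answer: -167357/16 ≈ -10460.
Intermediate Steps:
X = -197/96 (X = -2 + (5/(-48))/2 = -2 + (5*(-1/48))/2 = -2 + (½)*(-5/48) = -2 - 5/96 = -197/96 ≈ -2.0521)
9942*(t(1) + X) = 9942*(1² - 197/96) = 9942*(1 - 197/96) = 9942*(-101/96) = -167357/16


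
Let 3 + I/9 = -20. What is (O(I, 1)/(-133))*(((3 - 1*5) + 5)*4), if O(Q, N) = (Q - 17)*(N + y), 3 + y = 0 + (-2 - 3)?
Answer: -2688/19 ≈ -141.47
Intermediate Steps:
I = -207 (I = -27 + 9*(-20) = -27 - 180 = -207)
y = -8 (y = -3 + (0 + (-2 - 3)) = -3 + (0 - 5) = -3 - 5 = -8)
O(Q, N) = (-17 + Q)*(-8 + N) (O(Q, N) = (Q - 17)*(N - 8) = (-17 + Q)*(-8 + N))
(O(I, 1)/(-133))*(((3 - 1*5) + 5)*4) = ((136 - 17*1 - 8*(-207) + 1*(-207))/(-133))*(((3 - 1*5) + 5)*4) = ((136 - 17 + 1656 - 207)*(-1/133))*(((3 - 5) + 5)*4) = (1568*(-1/133))*((-2 + 5)*4) = -672*4/19 = -224/19*12 = -2688/19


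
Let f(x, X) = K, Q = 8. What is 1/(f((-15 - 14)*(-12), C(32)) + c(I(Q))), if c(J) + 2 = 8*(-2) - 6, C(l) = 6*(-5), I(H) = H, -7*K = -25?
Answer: -7/143 ≈ -0.048951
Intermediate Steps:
K = 25/7 (K = -⅐*(-25) = 25/7 ≈ 3.5714)
C(l) = -30
c(J) = -24 (c(J) = -2 + (8*(-2) - 6) = -2 + (-16 - 6) = -2 - 22 = -24)
f(x, X) = 25/7
1/(f((-15 - 14)*(-12), C(32)) + c(I(Q))) = 1/(25/7 - 24) = 1/(-143/7) = -7/143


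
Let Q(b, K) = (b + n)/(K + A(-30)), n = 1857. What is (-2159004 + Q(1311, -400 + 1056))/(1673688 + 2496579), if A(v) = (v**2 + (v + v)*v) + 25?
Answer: -811065484/1566630303 ≈ -0.51771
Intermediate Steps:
A(v) = 25 + 3*v**2 (A(v) = (v**2 + (2*v)*v) + 25 = (v**2 + 2*v**2) + 25 = 3*v**2 + 25 = 25 + 3*v**2)
Q(b, K) = (1857 + b)/(2725 + K) (Q(b, K) = (b + 1857)/(K + (25 + 3*(-30)**2)) = (1857 + b)/(K + (25 + 3*900)) = (1857 + b)/(K + (25 + 2700)) = (1857 + b)/(K + 2725) = (1857 + b)/(2725 + K))
(-2159004 + Q(1311, -400 + 1056))/(1673688 + 2496579) = (-2159004 + (1857 + 1311)/(2725 + (-400 + 1056)))/(1673688 + 2496579) = (-2159004 + 3168/(2725 + 656))/4170267 = (-2159004 + 3168/3381)*(1/4170267) = (-2159004 + (1/3381)*3168)*(1/4170267) = (-2159004 + 1056/1127)*(1/4170267) = -2433196452/1127*1/4170267 = -811065484/1566630303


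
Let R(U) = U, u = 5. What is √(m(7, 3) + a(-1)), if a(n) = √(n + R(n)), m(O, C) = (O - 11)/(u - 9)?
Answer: √(1 + I*√2) ≈ 1.1688 + 0.605*I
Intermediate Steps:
m(O, C) = 11/4 - O/4 (m(O, C) = (O - 11)/(5 - 9) = (-11 + O)/(-4) = (-11 + O)*(-¼) = 11/4 - O/4)
a(n) = √2*√n (a(n) = √(n + n) = √(2*n) = √2*√n)
√(m(7, 3) + a(-1)) = √((11/4 - ¼*7) + √2*√(-1)) = √((11/4 - 7/4) + √2*I) = √(1 + I*√2)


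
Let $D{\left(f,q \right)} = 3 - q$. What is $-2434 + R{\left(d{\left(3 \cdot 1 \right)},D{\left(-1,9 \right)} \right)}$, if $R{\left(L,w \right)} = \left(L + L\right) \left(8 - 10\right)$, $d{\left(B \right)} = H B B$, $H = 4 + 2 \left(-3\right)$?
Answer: $-2362$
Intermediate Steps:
$H = -2$ ($H = 4 - 6 = -2$)
$d{\left(B \right)} = - 2 B^{2}$ ($d{\left(B \right)} = - 2 B B = - 2 B^{2}$)
$R{\left(L,w \right)} = - 4 L$ ($R{\left(L,w \right)} = 2 L \left(-2\right) = - 4 L$)
$-2434 + R{\left(d{\left(3 \cdot 1 \right)},D{\left(-1,9 \right)} \right)} = -2434 - 4 \left(- 2 \left(3 \cdot 1\right)^{2}\right) = -2434 - 4 \left(- 2 \cdot 3^{2}\right) = -2434 - 4 \left(\left(-2\right) 9\right) = -2434 - -72 = -2434 + 72 = -2362$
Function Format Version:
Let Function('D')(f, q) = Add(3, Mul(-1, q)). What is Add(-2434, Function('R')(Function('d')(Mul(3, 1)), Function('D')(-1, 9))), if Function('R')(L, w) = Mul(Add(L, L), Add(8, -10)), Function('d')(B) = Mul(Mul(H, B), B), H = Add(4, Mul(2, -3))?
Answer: -2362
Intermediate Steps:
H = -2 (H = Add(4, -6) = -2)
Function('d')(B) = Mul(-2, Pow(B, 2)) (Function('d')(B) = Mul(Mul(-2, B), B) = Mul(-2, Pow(B, 2)))
Function('R')(L, w) = Mul(-4, L) (Function('R')(L, w) = Mul(Mul(2, L), -2) = Mul(-4, L))
Add(-2434, Function('R')(Function('d')(Mul(3, 1)), Function('D')(-1, 9))) = Add(-2434, Mul(-4, Mul(-2, Pow(Mul(3, 1), 2)))) = Add(-2434, Mul(-4, Mul(-2, Pow(3, 2)))) = Add(-2434, Mul(-4, Mul(-2, 9))) = Add(-2434, Mul(-4, -18)) = Add(-2434, 72) = -2362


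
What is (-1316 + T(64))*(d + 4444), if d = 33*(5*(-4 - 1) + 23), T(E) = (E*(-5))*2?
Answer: -8563368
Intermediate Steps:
T(E) = -10*E (T(E) = -5*E*2 = -10*E)
d = -66 (d = 33*(5*(-5) + 23) = 33*(-25 + 23) = 33*(-2) = -66)
(-1316 + T(64))*(d + 4444) = (-1316 - 10*64)*(-66 + 4444) = (-1316 - 640)*4378 = -1956*4378 = -8563368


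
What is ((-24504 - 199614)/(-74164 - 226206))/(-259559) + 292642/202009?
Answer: 11407709299775899/7874688256645735 ≈ 1.4487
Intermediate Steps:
((-24504 - 199614)/(-74164 - 226206))/(-259559) + 292642/202009 = -224118/(-300370)*(-1/259559) + 292642*(1/202009) = -224118*(-1/300370)*(-1/259559) + 292642/202009 = (112059/150185)*(-1/259559) + 292642/202009 = -112059/38981868415 + 292642/202009 = 11407709299775899/7874688256645735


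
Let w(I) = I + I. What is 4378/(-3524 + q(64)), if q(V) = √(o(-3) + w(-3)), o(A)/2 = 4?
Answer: -7714036/6209287 - 2189*√2/6209287 ≈ -1.2428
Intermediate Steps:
o(A) = 8 (o(A) = 2*4 = 8)
w(I) = 2*I
q(V) = √2 (q(V) = √(8 + 2*(-3)) = √(8 - 6) = √2)
4378/(-3524 + q(64)) = 4378/(-3524 + √2)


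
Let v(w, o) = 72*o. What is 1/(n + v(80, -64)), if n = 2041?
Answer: -1/2567 ≈ -0.00038956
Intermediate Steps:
1/(n + v(80, -64)) = 1/(2041 + 72*(-64)) = 1/(2041 - 4608) = 1/(-2567) = -1/2567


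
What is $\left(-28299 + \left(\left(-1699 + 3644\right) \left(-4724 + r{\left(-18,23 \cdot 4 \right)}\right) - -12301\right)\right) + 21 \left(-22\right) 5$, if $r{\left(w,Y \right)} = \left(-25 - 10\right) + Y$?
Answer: $-9095623$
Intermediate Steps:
$r{\left(w,Y \right)} = -35 + Y$
$\left(-28299 + \left(\left(-1699 + 3644\right) \left(-4724 + r{\left(-18,23 \cdot 4 \right)}\right) - -12301\right)\right) + 21 \left(-22\right) 5 = \left(-28299 + \left(\left(-1699 + 3644\right) \left(-4724 + \left(-35 + 23 \cdot 4\right)\right) - -12301\right)\right) + 21 \left(-22\right) 5 = \left(-28299 + \left(1945 \left(-4724 + \left(-35 + 92\right)\right) + 12301\right)\right) - 2310 = \left(-28299 + \left(1945 \left(-4724 + 57\right) + 12301\right)\right) - 2310 = \left(-28299 + \left(1945 \left(-4667\right) + 12301\right)\right) - 2310 = \left(-28299 + \left(-9077315 + 12301\right)\right) - 2310 = \left(-28299 - 9065014\right) - 2310 = -9093313 - 2310 = -9095623$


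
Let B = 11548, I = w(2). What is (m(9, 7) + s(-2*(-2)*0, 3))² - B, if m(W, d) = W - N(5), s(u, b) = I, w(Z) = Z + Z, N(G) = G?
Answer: -11484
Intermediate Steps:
w(Z) = 2*Z
I = 4 (I = 2*2 = 4)
s(u, b) = 4
m(W, d) = -5 + W (m(W, d) = W - 1*5 = W - 5 = -5 + W)
(m(9, 7) + s(-2*(-2)*0, 3))² - B = ((-5 + 9) + 4)² - 1*11548 = (4 + 4)² - 11548 = 8² - 11548 = 64 - 11548 = -11484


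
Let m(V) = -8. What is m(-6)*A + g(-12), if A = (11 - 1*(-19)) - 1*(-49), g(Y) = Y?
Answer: -644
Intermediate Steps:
A = 79 (A = (11 + 19) + 49 = 30 + 49 = 79)
m(-6)*A + g(-12) = -8*79 - 12 = -632 - 12 = -644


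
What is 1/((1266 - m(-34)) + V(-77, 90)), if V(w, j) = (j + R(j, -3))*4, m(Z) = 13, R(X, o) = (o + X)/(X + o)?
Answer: 1/1617 ≈ 0.00061843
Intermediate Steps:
R(X, o) = 1 (R(X, o) = (X + o)/(X + o) = 1)
V(w, j) = 4 + 4*j (V(w, j) = (j + 1)*4 = (1 + j)*4 = 4 + 4*j)
1/((1266 - m(-34)) + V(-77, 90)) = 1/((1266 - 1*13) + (4 + 4*90)) = 1/((1266 - 13) + (4 + 360)) = 1/(1253 + 364) = 1/1617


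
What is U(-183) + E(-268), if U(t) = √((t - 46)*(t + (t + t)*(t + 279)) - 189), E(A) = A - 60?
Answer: -328 + √8087862 ≈ 2515.9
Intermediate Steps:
E(A) = -60 + A
U(t) = √(-189 + (-46 + t)*(t + 2*t*(279 + t))) (U(t) = √((-46 + t)*(t + (2*t)*(279 + t)) - 189) = √((-46 + t)*(t + 2*t*(279 + t)) - 189) = √(-189 + (-46 + t)*(t + 2*t*(279 + t))))
U(-183) + E(-268) = √(-189 - 25714*(-183) + 2*(-183)³ + 467*(-183)²) + (-60 - 268) = √(-189 + 4705662 + 2*(-6128487) + 467*33489) - 328 = √(-189 + 4705662 - 12256974 + 15639363) - 328 = √8087862 - 328 = -328 + √8087862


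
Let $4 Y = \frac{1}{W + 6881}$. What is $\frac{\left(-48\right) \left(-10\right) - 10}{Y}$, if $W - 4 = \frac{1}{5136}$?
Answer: $\frac{8309919835}{642} \approx 1.2944 \cdot 10^{7}$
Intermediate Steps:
$W = \frac{20545}{5136}$ ($W = 4 + \frac{1}{5136} = \frac{20545}{5136} \approx 4.0002$)
$Y = \frac{1284}{35361361}$ ($Y = \frac{1}{4 \left(\frac{20545}{5136} + 6881\right)} = \frac{1}{4 \cdot \frac{35361361}{5136}} = \frac{1}{4} \cdot \frac{5136}{35361361} = \frac{1284}{35361361} \approx 3.6311 \cdot 10^{-5}$)
$\frac{\left(-48\right) \left(-10\right) - 10}{Y} = \frac{\left(-48\right) \left(-10\right) - 10}{\frac{1284}{35361361}} = \left(480 - 10\right) \frac{35361361}{1284} = 470 \cdot \frac{35361361}{1284} = \frac{8309919835}{642}$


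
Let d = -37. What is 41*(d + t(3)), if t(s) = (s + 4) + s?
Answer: -1107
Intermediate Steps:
t(s) = 4 + 2*s (t(s) = (4 + s) + s = 4 + 2*s)
41*(d + t(3)) = 41*(-37 + (4 + 2*3)) = 41*(-37 + (4 + 6)) = 41*(-37 + 10) = 41*(-27) = -1107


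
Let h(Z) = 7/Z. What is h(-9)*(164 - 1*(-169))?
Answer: -259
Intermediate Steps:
h(-9)*(164 - 1*(-169)) = (7/(-9))*(164 - 1*(-169)) = (7*(-1/9))*(164 + 169) = -7/9*333 = -259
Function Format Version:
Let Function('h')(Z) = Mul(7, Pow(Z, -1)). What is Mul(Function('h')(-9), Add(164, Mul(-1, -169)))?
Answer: -259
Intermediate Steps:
Mul(Function('h')(-9), Add(164, Mul(-1, -169))) = Mul(Mul(7, Pow(-9, -1)), Add(164, Mul(-1, -169))) = Mul(Mul(7, Rational(-1, 9)), Add(164, 169)) = Mul(Rational(-7, 9), 333) = -259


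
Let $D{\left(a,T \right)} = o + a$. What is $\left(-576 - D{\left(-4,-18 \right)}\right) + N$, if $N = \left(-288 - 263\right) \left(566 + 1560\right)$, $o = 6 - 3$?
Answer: $-1172001$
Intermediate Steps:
$o = 3$ ($o = 6 - 3 = 3$)
$D{\left(a,T \right)} = 3 + a$
$N = -1171426$ ($N = \left(-551\right) 2126 = -1171426$)
$\left(-576 - D{\left(-4,-18 \right)}\right) + N = \left(-576 - \left(3 - 4\right)\right) - 1171426 = \left(-576 - -1\right) - 1171426 = \left(-576 + 1\right) - 1171426 = -575 - 1171426 = -1172001$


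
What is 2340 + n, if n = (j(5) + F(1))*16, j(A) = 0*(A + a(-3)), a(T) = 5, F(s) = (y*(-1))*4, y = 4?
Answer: 2084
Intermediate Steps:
F(s) = -16 (F(s) = (4*(-1))*4 = -4*4 = -16)
j(A) = 0 (j(A) = 0*(A + 5) = 0*(5 + A) = 0)
n = -256 (n = (0 - 16)*16 = -16*16 = -256)
2340 + n = 2340 - 256 = 2084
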